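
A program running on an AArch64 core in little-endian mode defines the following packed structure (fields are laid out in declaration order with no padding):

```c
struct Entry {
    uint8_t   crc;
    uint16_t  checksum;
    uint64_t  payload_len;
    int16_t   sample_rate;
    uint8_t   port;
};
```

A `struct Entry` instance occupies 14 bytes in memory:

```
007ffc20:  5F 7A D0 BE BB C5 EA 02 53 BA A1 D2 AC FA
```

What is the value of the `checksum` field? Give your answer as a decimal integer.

`checksum` follows `crc` (1 byte), so it starts at byte offset 1 and occupies 2 bytes.
Bytes at offsets 1..2: 7A D0.
Little-endian: lowest address holds the least-significant byte.
Reassemble most-significant byte first: D0 7A → 0xD07A.
0xD07A = 53370.

53370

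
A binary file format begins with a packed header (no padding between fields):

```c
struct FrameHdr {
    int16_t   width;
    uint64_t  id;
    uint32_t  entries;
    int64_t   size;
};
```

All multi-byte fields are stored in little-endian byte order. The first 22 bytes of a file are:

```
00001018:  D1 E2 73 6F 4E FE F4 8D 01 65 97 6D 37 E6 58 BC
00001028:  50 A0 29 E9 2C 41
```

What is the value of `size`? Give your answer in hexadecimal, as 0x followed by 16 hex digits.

0x412CE929A050BC58

`size` follows `width` (2 B), `id` (8 B), `entries` (4 B), so it starts at offset 2 + 8 + 4 = 14 and occupies 8 bytes.
Bytes at offsets 14..21: 58 BC 50 A0 29 E9 2C 41.
Little-endian stores the least-significant byte at the lowest address.
Reassemble most-significant byte first: 41 2C E9 29 A0 50 BC 58 → 0x412CE929A050BC58.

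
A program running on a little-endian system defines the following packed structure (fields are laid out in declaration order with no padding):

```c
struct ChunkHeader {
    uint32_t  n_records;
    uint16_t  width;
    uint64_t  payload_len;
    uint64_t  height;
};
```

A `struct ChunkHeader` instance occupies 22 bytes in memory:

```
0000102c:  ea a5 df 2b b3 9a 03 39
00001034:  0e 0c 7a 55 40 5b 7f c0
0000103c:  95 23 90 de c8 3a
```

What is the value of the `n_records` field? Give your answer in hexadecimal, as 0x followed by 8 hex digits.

0x2BDFA5EA

`n_records` is the first field, at byte offset 0, occupying 4 bytes.
Bytes at offsets 0..3: EA A5 DF 2B.
Little-endian: lowest address holds the least-significant byte.
Reassemble most-significant byte first: 2B DF A5 EA → 0x2BDFA5EA.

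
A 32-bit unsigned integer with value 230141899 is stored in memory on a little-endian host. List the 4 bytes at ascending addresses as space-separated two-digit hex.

230141899 in hexadecimal, padded to 32 bits, is 0x0DB7AFCB.
Split into bytes (most-significant first): 0D B7 AF CB.
Little-endian: lowest address holds the least-significant byte.
So at ascending addresses the bytes are CB AF B7 0D.

CB AF B7 0D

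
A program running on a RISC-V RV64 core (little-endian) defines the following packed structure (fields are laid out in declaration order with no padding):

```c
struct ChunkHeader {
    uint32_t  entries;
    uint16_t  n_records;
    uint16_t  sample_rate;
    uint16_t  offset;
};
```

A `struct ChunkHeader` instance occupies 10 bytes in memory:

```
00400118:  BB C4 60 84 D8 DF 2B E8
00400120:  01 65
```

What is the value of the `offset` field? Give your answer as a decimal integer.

`offset` follows `entries` (4 B), `n_records` (2 B), `sample_rate` (2 B), so it starts at offset 4 + 2 + 2 = 8 and occupies 2 bytes.
Bytes at offsets 8..9: 01 65.
Little-endian: lowest address holds the least-significant byte.
Reassemble most-significant byte first: 65 01 → 0x6501.
0x6501 = 25857.

25857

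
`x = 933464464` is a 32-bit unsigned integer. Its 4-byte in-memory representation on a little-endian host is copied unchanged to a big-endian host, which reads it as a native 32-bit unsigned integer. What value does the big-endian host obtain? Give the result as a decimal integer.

2424939319

933464464 in 32-bit hexadecimal is 0x37A38990.
Stored little-endian, the bytes at ascending addresses are 90 89 A3 37.
Read back as big-endian, the last byte is least significant, giving 0x9089A337.
0x9089A337 = 2424939319.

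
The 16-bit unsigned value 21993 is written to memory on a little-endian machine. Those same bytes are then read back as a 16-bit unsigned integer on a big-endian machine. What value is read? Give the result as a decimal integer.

59733

21993 in 16-bit hexadecimal is 0x55E9.
Stored little-endian, the bytes at ascending addresses are E9 55.
Read back as big-endian, the last byte is least significant, giving 0xE955.
0xE955 = 59733.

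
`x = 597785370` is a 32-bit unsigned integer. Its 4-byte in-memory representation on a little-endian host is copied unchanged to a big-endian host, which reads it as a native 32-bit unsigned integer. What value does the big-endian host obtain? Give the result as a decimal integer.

597785370 in 32-bit hexadecimal is 0x23A17B1A.
Stored little-endian, the bytes at ascending addresses are 1A 7B A1 23.
Read back as big-endian, the last byte is least significant, giving 0x1A7BA123.
0x1A7BA123 = 444309795.

444309795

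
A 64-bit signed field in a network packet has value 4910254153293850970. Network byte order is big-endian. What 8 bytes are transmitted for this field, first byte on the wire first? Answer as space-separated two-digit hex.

44 24 BA 23 03 F7 69 5A

4910254153293850970 in hexadecimal, padded to 64 bits, is 0x4424BA2303F7695A.
Split into bytes (most-significant first): 44 24 BA 23 03 F7 69 5A.
Big-endian: lowest address holds the most-significant byte.
So the memory order matches the most-significant-first order: 44 24 BA 23 03 F7 69 5A.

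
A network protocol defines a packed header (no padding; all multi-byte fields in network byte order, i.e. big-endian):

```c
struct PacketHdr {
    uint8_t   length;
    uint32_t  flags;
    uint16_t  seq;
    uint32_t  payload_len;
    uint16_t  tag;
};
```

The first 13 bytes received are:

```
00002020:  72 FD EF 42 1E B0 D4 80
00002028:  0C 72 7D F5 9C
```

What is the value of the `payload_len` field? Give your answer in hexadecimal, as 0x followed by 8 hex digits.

0x800C727D

`payload_len` follows `length` (1 B), `flags` (4 B), `seq` (2 B), so it starts at offset 1 + 4 + 2 = 7 and occupies 4 bytes.
Bytes at offsets 7..10: 80 0C 72 7D.
In big-endian order the high byte comes first in memory.
The bytes are already most-significant first: 0x800C727D.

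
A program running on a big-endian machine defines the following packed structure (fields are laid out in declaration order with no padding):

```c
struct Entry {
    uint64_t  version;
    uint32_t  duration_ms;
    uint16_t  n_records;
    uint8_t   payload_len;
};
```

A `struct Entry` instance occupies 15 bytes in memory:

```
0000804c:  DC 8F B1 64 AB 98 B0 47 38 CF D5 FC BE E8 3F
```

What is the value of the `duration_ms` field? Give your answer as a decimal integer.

`duration_ms` follows `version` (8 bytes), so it starts at byte offset 8 and occupies 4 bytes.
Bytes at offsets 8..11: 38 CF D5 FC.
In big-endian order the high byte comes first in memory.
The bytes are already most-significant first: 0x38CFD5FC.
0x38CFD5FC = 953144828.

953144828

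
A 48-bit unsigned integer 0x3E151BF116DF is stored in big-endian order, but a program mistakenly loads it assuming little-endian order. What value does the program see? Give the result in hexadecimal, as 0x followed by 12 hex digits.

0xDF16F11B153E

Stored big-endian, the bytes at ascending addresses are 3E 15 1B F1 16 DF.
Read back as little-endian, the first byte is least significant, giving 0xDF16F11B153E.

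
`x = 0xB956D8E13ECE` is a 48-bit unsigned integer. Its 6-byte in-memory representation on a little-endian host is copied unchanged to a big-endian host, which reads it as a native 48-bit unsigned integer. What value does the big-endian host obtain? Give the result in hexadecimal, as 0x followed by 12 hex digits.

0xCE3EE1D856B9

Stored little-endian, the bytes at ascending addresses are CE 3E E1 D8 56 B9.
Read back as big-endian, the last byte is least significant, giving 0xCE3EE1D856B9.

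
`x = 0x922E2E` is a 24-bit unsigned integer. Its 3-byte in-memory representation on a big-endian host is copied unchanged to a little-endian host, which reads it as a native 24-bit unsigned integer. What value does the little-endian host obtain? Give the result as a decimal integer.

3026578

Stored big-endian, the bytes at ascending addresses are 92 2E 2E.
Read back as little-endian, the first byte is least significant, giving 0x2E2E92.
0x2E2E92 = 3026578.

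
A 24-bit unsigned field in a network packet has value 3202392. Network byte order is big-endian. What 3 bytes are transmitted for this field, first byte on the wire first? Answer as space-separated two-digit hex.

3202392 in hexadecimal, padded to 24 bits, is 0x30DD58.
Split into bytes (most-significant first): 30 DD 58.
In big-endian order the high byte comes first in memory.
So the memory order matches the most-significant-first order: 30 DD 58.

30 DD 58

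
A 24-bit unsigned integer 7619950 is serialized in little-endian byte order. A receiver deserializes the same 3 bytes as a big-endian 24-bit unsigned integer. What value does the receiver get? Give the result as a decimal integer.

7226740

7619950 in 24-bit hexadecimal is 0x74456E.
Stored little-endian, the bytes at ascending addresses are 6E 45 74.
Read back as big-endian, the last byte is least significant, giving 0x6E4574.
0x6E4574 = 7226740.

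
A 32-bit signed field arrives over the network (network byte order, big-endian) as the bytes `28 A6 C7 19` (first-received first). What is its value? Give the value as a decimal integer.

In big-endian order the high byte comes first in memory.
The bytes are already most-significant first: 0x28A6C719.
0x28A6C719 = 682018585.

682018585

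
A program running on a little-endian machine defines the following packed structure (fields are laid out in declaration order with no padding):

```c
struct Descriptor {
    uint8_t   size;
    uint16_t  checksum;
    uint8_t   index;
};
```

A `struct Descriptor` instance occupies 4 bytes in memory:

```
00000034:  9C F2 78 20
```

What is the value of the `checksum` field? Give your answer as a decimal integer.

30962

`checksum` follows `size` (1 byte), so it starts at byte offset 1 and occupies 2 bytes.
Bytes at offsets 1..2: F2 78.
In little-endian order the low byte comes first in memory.
Reassemble most-significant byte first: 78 F2 → 0x78F2.
0x78F2 = 30962.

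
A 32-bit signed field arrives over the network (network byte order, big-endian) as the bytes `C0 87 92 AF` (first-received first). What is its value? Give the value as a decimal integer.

-1064856913

Big-endian: lowest address holds the most-significant byte.
The bytes are already most-significant first: 0xC08792AF.
Top bit is set, so as a signed 32-bit value this is 0xC08792AF − 2^32 = -1064856913.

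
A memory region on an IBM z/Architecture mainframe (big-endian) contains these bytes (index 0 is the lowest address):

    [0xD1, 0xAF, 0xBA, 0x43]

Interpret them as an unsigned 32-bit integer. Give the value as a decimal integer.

3517954627

In big-endian order the high byte comes first in memory.
The bytes are already most-significant first: 0xD1AFBA43.
0xD1AFBA43 = 3517954627.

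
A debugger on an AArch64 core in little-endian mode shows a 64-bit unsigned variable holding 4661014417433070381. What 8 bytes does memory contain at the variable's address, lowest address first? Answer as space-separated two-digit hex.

4661014417433070381 in hexadecimal, padded to 64 bits, is 0x40AF3FEAE4128B2D.
Split into bytes (most-significant first): 40 AF 3F EA E4 12 8B 2D.
In little-endian order the low byte comes first in memory.
So at ascending addresses the bytes are 2D 8B 12 E4 EA 3F AF 40.

2D 8B 12 E4 EA 3F AF 40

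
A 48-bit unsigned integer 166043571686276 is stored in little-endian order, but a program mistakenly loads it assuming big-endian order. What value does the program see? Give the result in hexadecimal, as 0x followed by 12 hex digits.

0x848B1B080497

166043571686276 in 48-bit hexadecimal is 0x9704081B8B84.
Stored little-endian, the bytes at ascending addresses are 84 8B 1B 08 04 97.
Read back as big-endian, the last byte is least significant, giving 0x848B1B080497.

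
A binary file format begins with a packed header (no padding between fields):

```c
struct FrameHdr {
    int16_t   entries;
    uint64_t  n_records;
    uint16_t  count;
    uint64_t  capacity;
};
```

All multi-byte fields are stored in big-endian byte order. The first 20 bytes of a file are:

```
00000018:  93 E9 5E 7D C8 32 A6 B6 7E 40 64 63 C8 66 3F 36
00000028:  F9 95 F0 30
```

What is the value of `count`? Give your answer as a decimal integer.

25699

`count` follows `entries` (2 B), `n_records` (8 B), so it starts at offset 2 + 8 = 10 and occupies 2 bytes.
Bytes at offsets 10..11: 64 63.
Big-endian: lowest address holds the most-significant byte.
The bytes are already most-significant first: 0x6463.
0x6463 = 25699.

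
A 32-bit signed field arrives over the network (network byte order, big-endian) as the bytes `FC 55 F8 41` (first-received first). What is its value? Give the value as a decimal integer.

-61474751

Big-endian stores the most-significant byte at the lowest address.
The bytes are already most-significant first: 0xFC55F841.
Top bit is set, so as a signed 32-bit value this is 0xFC55F841 − 2^32 = -61474751.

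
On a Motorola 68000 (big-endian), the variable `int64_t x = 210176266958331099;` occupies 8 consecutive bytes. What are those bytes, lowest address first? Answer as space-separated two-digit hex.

02 EA B2 33 84 44 DC DB

210176266958331099 in hexadecimal, padded to 64 bits, is 0x02EAB2338444DCDB.
Split into bytes (most-significant first): 02 EA B2 33 84 44 DC DB.
In big-endian order the high byte comes first in memory.
So the memory order matches the most-significant-first order: 02 EA B2 33 84 44 DC DB.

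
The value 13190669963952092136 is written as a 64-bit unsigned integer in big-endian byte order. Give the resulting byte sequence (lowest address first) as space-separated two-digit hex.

B7 0E AC 71 EE C7 73 E8

13190669963952092136 in hexadecimal, padded to 64 bits, is 0xB70EAC71EEC773E8.
Split into bytes (most-significant first): B7 0E AC 71 EE C7 73 E8.
In big-endian order the high byte comes first in memory.
So the memory order matches the most-significant-first order: B7 0E AC 71 EE C7 73 E8.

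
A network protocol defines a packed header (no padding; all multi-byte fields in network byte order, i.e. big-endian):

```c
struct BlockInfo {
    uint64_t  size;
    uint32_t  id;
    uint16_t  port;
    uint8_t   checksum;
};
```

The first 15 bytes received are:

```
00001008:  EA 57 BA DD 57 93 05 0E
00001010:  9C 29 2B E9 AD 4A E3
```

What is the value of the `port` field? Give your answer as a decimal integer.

`port` follows `size` (8 B), `id` (4 B), so it starts at offset 8 + 4 = 12 and occupies 2 bytes.
Bytes at offsets 12..13: AD 4A.
In big-endian order the high byte comes first in memory.
The bytes are already most-significant first: 0xAD4A.
0xAD4A = 44362.

44362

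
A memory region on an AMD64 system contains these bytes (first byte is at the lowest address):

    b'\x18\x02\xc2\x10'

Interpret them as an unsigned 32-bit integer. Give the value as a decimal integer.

281149976

Little-endian: lowest address holds the least-significant byte.
Reassemble most-significant byte first: 10 C2 02 18 → 0x10C20218.
0x10C20218 = 281149976.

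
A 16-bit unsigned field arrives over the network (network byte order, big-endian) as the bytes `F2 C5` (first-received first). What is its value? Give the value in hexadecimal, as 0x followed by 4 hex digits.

0xF2C5

In big-endian order the high byte comes first in memory.
The bytes are already most-significant first: 0xF2C5.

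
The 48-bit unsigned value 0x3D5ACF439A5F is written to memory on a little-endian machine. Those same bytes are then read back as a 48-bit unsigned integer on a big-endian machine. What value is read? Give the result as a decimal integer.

Stored little-endian, the bytes at ascending addresses are 5F 9A 43 CF 5A 3D.
Read back as big-endian, the last byte is least significant, giving 0x5F9A43CF5A3D.
0x5F9A43CF5A3D = 105116167264829.

105116167264829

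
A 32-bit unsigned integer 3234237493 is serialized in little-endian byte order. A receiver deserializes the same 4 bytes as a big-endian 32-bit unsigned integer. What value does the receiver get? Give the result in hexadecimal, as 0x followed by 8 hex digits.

3234237493 in 32-bit hexadecimal is 0xC0C68C35.
Stored little-endian, the bytes at ascending addresses are 35 8C C6 C0.
Read back as big-endian, the last byte is least significant, giving 0x358CC6C0.

0x358CC6C0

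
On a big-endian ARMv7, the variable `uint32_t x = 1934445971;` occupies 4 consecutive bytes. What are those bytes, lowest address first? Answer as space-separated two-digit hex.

1934445971 in hexadecimal, padded to 32 bits, is 0x734D4D93.
Split into bytes (most-significant first): 73 4D 4D 93.
Big-endian stores the most-significant byte at the lowest address.
So the memory order matches the most-significant-first order: 73 4D 4D 93.

73 4D 4D 93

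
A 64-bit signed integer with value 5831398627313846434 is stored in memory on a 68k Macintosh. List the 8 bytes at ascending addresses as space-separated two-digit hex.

5831398627313846434 in hexadecimal, padded to 64 bits, is 0x50ED4A27CCBE08A2.
Split into bytes (most-significant first): 50 ED 4A 27 CC BE 08 A2.
Big-endian stores the most-significant byte at the lowest address.
So the memory order matches the most-significant-first order: 50 ED 4A 27 CC BE 08 A2.

50 ED 4A 27 CC BE 08 A2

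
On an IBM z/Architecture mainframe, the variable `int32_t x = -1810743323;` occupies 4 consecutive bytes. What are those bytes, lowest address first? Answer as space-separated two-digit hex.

Two's complement of -1810743323 in 32 bits: 1810743323 = 0x6BEDC01B; invert → 0x94123FE4; add 1 → 0x94123FE5.
Split into bytes (most-significant first): 94 12 3F E5.
Big-endian stores the most-significant byte at the lowest address.
So the memory order matches the most-significant-first order: 94 12 3F E5.

94 12 3F E5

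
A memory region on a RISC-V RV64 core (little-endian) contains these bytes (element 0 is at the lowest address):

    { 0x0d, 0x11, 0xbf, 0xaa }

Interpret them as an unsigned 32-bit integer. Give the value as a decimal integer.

2864648461

In little-endian order the low byte comes first in memory.
Reassemble most-significant byte first: AA BF 11 0D → 0xAABF110D.
0xAABF110D = 2864648461.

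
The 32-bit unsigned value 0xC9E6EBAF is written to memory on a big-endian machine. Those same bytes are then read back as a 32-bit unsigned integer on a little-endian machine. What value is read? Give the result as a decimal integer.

Stored big-endian, the bytes at ascending addresses are C9 E6 EB AF.
Read back as little-endian, the first byte is least significant, giving 0xAFEBE6C9.
0xAFEBE6C9 = 2951472841.

2951472841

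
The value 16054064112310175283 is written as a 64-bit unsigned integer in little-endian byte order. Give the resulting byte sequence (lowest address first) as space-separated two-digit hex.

33 46 98 87 40 7E CB DE

16054064112310175283 in hexadecimal, padded to 64 bits, is 0xDECB7E4087984633.
Split into bytes (most-significant first): DE CB 7E 40 87 98 46 33.
Little-endian stores the least-significant byte at the lowest address.
So at ascending addresses the bytes are 33 46 98 87 40 7E CB DE.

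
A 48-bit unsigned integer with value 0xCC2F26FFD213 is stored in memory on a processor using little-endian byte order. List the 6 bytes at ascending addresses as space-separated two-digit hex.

Split into bytes (most-significant first): CC 2F 26 FF D2 13.
In little-endian order the low byte comes first in memory.
So at ascending addresses the bytes are 13 D2 FF 26 2F CC.

13 D2 FF 26 2F CC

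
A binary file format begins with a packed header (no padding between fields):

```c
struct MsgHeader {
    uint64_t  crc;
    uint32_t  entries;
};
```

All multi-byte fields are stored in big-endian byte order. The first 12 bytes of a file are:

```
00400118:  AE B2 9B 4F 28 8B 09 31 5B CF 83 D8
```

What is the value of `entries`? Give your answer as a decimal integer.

`entries` follows `crc` (8 bytes), so it starts at byte offset 8 and occupies 4 bytes.
Bytes at offsets 8..11: 5B CF 83 D8.
Big-endian: lowest address holds the most-significant byte.
The bytes are already most-significant first: 0x5BCF83D8.
0x5BCF83D8 = 1540326360.

1540326360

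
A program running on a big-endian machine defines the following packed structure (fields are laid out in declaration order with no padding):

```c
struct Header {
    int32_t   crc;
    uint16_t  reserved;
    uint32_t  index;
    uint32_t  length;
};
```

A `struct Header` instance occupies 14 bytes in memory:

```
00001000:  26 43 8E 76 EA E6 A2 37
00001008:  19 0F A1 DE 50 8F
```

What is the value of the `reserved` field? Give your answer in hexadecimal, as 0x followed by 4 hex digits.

0xEAE6

`reserved` follows `crc` (4 bytes), so it starts at byte offset 4 and occupies 2 bytes.
Bytes at offsets 4..5: EA E6.
Big-endian: lowest address holds the most-significant byte.
The bytes are already most-significant first: 0xEAE6.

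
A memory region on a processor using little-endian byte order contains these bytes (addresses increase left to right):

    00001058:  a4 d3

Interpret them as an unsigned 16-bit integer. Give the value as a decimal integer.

54180

In little-endian order the low byte comes first in memory.
Reassemble most-significant byte first: D3 A4 → 0xD3A4.
0xD3A4 = 54180.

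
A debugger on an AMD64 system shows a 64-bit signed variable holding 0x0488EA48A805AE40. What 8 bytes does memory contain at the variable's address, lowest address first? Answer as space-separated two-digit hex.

Split into bytes (most-significant first): 04 88 EA 48 A8 05 AE 40.
In little-endian order the low byte comes first in memory.
So at ascending addresses the bytes are 40 AE 05 A8 48 EA 88 04.

40 AE 05 A8 48 EA 88 04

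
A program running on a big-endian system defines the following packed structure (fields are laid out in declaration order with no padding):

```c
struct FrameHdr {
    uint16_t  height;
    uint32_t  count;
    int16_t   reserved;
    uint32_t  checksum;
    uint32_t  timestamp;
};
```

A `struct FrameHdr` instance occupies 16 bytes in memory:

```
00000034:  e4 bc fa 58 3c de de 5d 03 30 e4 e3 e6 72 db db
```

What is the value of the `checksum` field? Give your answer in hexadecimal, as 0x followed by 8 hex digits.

0x0330E4E3

`checksum` follows `height` (2 B), `count` (4 B), `reserved` (2 B), so it starts at offset 2 + 4 + 2 = 8 and occupies 4 bytes.
Bytes at offsets 8..11: 03 30 E4 E3.
In big-endian order the high byte comes first in memory.
The bytes are already most-significant first: 0x0330E4E3.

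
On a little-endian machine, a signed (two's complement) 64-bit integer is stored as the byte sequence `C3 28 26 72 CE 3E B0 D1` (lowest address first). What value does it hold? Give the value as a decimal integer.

In little-endian order the low byte comes first in memory.
Reassemble most-significant byte first: D1 B0 3E CE 72 26 28 C3 → 0xD1B03ECE722628C3.
Top bit is set, so as a signed 64-bit value this is 0xD1B03ECE722628C3 − 2^64 = -3337098267482249021.

-3337098267482249021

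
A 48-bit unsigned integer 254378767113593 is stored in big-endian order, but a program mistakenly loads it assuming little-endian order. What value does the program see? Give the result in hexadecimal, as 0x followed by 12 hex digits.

0x795D0D2C5BE7

254378767113593 in 48-bit hexadecimal is 0xE75B2C0D5D79.
Stored big-endian, the bytes at ascending addresses are E7 5B 2C 0D 5D 79.
Read back as little-endian, the first byte is least significant, giving 0x795D0D2C5BE7.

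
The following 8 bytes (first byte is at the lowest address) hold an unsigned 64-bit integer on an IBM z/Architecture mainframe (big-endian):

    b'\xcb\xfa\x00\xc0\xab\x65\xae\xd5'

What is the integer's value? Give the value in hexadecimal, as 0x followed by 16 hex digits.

Big-endian stores the most-significant byte at the lowest address.
The bytes are already most-significant first: 0xCBFA00C0AB65AED5.

0xCBFA00C0AB65AED5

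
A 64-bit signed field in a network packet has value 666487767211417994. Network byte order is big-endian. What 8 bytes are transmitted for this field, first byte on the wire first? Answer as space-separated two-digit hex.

666487767211417994 in hexadecimal, padded to 64 bits, is 0x093FD717D3C7A18A.
Split into bytes (most-significant first): 09 3F D7 17 D3 C7 A1 8A.
Big-endian: lowest address holds the most-significant byte.
So the memory order matches the most-significant-first order: 09 3F D7 17 D3 C7 A1 8A.

09 3F D7 17 D3 C7 A1 8A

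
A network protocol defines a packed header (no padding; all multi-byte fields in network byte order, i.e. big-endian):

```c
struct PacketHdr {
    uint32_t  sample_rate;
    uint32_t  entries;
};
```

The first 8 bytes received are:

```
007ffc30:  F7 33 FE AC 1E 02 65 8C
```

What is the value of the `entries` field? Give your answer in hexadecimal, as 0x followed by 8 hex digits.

`entries` follows `sample_rate` (4 bytes), so it starts at byte offset 4 and occupies 4 bytes.
Bytes at offsets 4..7: 1E 02 65 8C.
In big-endian order the high byte comes first in memory.
The bytes are already most-significant first: 0x1E02658C.

0x1E02658C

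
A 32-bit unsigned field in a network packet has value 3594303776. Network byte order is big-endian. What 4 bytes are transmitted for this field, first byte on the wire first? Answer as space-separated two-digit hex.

D6 3C B9 20

3594303776 in hexadecimal, padded to 32 bits, is 0xD63CB920.
Split into bytes (most-significant first): D6 3C B9 20.
In big-endian order the high byte comes first in memory.
So the memory order matches the most-significant-first order: D6 3C B9 20.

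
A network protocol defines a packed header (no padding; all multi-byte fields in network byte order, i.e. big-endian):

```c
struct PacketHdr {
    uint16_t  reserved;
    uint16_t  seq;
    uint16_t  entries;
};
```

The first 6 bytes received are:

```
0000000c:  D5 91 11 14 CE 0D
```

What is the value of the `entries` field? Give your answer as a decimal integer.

52749

`entries` follows `reserved` (2 B), `seq` (2 B), so it starts at offset 2 + 2 = 4 and occupies 2 bytes.
Bytes at offsets 4..5: CE 0D.
Big-endian stores the most-significant byte at the lowest address.
The bytes are already most-significant first: 0xCE0D.
0xCE0D = 52749.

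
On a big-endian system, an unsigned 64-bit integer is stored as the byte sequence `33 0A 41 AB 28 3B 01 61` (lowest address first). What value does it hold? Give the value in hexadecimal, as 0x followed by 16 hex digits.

In big-endian order the high byte comes first in memory.
The bytes are already most-significant first: 0x330A41AB283B0161.

0x330A41AB283B0161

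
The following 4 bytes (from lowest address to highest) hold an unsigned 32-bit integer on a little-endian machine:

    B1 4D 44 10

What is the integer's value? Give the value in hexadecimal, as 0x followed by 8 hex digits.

Little-endian: lowest address holds the least-significant byte.
Reassemble most-significant byte first: 10 44 4D B1 → 0x10444DB1.

0x10444DB1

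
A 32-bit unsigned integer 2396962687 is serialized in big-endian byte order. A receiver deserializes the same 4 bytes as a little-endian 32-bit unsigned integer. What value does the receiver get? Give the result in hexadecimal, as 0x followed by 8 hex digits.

2396962687 in 32-bit hexadecimal is 0x8EDEBF7F.
Stored big-endian, the bytes at ascending addresses are 8E DE BF 7F.
Read back as little-endian, the first byte is least significant, giving 0x7FBFDE8E.

0x7FBFDE8E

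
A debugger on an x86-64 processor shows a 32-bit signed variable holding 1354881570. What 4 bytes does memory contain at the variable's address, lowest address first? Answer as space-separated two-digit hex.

1354881570 in hexadecimal, padded to 32 bits, is 0x50C1DA22.
Split into bytes (most-significant first): 50 C1 DA 22.
Little-endian stores the least-significant byte at the lowest address.
So at ascending addresses the bytes are 22 DA C1 50.

22 DA C1 50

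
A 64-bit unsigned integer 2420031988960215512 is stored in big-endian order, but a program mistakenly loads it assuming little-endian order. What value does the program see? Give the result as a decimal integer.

2420031988960215512 in 64-bit hexadecimal is 0x2195AE45A70E41D8.
Stored big-endian, the bytes at ascending addresses are 21 95 AE 45 A7 0E 41 D8.
Read back as little-endian, the first byte is least significant, giving 0xD8410EA745AE9521.
0xD8410EA745AE9521 = 15582752297270023457.

15582752297270023457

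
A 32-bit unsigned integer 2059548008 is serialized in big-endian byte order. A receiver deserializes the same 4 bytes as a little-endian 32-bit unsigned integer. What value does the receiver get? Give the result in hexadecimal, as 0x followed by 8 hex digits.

2059548008 in 32-bit hexadecimal is 0x7AC23568.
Stored big-endian, the bytes at ascending addresses are 7A C2 35 68.
Read back as little-endian, the first byte is least significant, giving 0x6835C27A.

0x6835C27A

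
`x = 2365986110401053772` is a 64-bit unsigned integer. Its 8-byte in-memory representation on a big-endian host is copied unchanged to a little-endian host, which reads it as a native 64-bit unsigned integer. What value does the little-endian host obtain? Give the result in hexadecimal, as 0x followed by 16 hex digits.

2365986110401053772 in 64-bit hexadecimal is 0x20D5ABD4F5F6844C.
Stored big-endian, the bytes at ascending addresses are 20 D5 AB D4 F5 F6 84 4C.
Read back as little-endian, the first byte is least significant, giving 0x4C84F6F5D4ABD520.

0x4C84F6F5D4ABD520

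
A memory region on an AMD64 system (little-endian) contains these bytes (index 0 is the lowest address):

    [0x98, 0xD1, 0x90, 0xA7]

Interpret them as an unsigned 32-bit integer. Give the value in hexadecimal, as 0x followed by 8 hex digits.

0xA790D198

Little-endian: lowest address holds the least-significant byte.
Reassemble most-significant byte first: A7 90 D1 98 → 0xA790D198.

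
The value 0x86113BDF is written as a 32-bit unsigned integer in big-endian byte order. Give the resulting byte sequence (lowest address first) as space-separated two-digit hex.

86 11 3B DF

Split into bytes (most-significant first): 86 11 3B DF.
In big-endian order the high byte comes first in memory.
So the memory order matches the most-significant-first order: 86 11 3B DF.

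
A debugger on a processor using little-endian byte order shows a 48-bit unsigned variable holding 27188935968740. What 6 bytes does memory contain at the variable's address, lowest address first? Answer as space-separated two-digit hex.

E4 C7 DE 6A BA 18

27188935968740 in hexadecimal, padded to 48 bits, is 0x18BA6ADEC7E4.
Split into bytes (most-significant first): 18 BA 6A DE C7 E4.
Little-endian: lowest address holds the least-significant byte.
So at ascending addresses the bytes are E4 C7 DE 6A BA 18.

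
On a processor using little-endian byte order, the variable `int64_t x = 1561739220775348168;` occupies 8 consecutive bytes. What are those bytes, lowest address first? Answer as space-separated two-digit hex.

C8 27 1C FE 8B 69 AC 15

1561739220775348168 in hexadecimal, padded to 64 bits, is 0x15AC698BFE1C27C8.
Split into bytes (most-significant first): 15 AC 69 8B FE 1C 27 C8.
In little-endian order the low byte comes first in memory.
So at ascending addresses the bytes are C8 27 1C FE 8B 69 AC 15.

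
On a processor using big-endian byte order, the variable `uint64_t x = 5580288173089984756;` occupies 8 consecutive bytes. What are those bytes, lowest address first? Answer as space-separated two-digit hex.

4D 71 2A 87 1D 57 90 F4

5580288173089984756 in hexadecimal, padded to 64 bits, is 0x4D712A871D5790F4.
Split into bytes (most-significant first): 4D 71 2A 87 1D 57 90 F4.
In big-endian order the high byte comes first in memory.
So the memory order matches the most-significant-first order: 4D 71 2A 87 1D 57 90 F4.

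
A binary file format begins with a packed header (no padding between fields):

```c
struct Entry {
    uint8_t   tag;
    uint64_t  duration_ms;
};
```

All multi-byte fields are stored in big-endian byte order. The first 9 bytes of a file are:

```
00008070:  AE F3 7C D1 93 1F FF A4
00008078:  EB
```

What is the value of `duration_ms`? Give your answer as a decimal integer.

`duration_ms` follows `tag` (1 byte), so it starts at byte offset 1 and occupies 8 bytes.
Bytes at offsets 1..8: F3 7C D1 93 1F FF A4 EB.
In big-endian order the high byte comes first in memory.
The bytes are already most-significant first: 0xF37CD1931FFFA4EB.
0xF37CD1931FFFA4EB = 17545128678155855083.

17545128678155855083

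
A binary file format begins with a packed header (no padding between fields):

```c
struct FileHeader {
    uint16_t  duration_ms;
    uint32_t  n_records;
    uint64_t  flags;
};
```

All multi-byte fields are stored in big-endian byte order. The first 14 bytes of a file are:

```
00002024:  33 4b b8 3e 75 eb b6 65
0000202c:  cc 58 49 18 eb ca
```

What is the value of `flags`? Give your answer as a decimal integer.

`flags` follows `duration_ms` (2 B), `n_records` (4 B), so it starts at offset 2 + 4 = 6 and occupies 8 bytes.
Bytes at offsets 6..13: B6 65 CC 58 49 18 EB CA.
In big-endian order the high byte comes first in memory.
The bytes are already most-significant first: 0xB665CC584918EBCA.
0xB665CC584918EBCA = 13143135767106218954.

13143135767106218954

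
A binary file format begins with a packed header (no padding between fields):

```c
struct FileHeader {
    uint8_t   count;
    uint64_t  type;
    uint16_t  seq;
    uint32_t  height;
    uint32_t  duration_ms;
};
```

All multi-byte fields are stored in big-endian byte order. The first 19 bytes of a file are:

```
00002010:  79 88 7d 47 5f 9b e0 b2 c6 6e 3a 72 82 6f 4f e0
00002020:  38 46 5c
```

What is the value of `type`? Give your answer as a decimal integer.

9835095637209690822

`type` follows `count` (1 byte), so it starts at byte offset 1 and occupies 8 bytes.
Bytes at offsets 1..8: 88 7D 47 5F 9B E0 B2 C6.
In big-endian order the high byte comes first in memory.
The bytes are already most-significant first: 0x887D475F9BE0B2C6.
0x887D475F9BE0B2C6 = 9835095637209690822.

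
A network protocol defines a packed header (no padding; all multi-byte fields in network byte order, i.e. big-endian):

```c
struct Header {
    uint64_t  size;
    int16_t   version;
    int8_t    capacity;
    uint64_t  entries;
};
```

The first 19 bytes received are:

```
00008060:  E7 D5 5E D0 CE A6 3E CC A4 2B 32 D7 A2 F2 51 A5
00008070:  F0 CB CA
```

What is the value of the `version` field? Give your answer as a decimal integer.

`version` follows `size` (8 bytes), so it starts at byte offset 8 and occupies 2 bytes.
Bytes at offsets 8..9: A4 2B.
Big-endian stores the most-significant byte at the lowest address.
The bytes are already most-significant first: 0xA42B.
Top bit is set, so as a signed 16-bit value this is 0xA42B − 2^16 = -23509.

-23509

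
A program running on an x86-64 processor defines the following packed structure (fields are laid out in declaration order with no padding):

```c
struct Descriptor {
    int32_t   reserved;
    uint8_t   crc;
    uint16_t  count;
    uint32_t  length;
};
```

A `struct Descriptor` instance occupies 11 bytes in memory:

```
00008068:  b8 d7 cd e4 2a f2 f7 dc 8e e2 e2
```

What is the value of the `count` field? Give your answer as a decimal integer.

63474

`count` follows `reserved` (4 B), `crc` (1 B), so it starts at offset 4 + 1 = 5 and occupies 2 bytes.
Bytes at offsets 5..6: F2 F7.
Little-endian stores the least-significant byte at the lowest address.
Reassemble most-significant byte first: F7 F2 → 0xF7F2.
0xF7F2 = 63474.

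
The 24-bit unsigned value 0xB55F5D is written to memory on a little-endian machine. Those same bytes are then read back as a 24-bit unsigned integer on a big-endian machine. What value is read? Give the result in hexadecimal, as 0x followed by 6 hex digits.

Stored little-endian, the bytes at ascending addresses are 5D 5F B5.
Read back as big-endian, the last byte is least significant, giving 0x5D5FB5.

0x5D5FB5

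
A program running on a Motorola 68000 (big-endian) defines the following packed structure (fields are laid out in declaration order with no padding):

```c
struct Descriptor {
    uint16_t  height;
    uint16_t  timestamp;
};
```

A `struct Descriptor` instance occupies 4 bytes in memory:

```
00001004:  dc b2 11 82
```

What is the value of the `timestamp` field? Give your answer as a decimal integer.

4482

`timestamp` follows `height` (2 bytes), so it starts at byte offset 2 and occupies 2 bytes.
Bytes at offsets 2..3: 11 82.
Big-endian stores the most-significant byte at the lowest address.
The bytes are already most-significant first: 0x1182.
0x1182 = 4482.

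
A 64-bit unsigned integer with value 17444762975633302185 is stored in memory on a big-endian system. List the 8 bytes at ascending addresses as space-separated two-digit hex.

17444762975633302185 in hexadecimal, padded to 64 bits, is 0xF2183F80018262A9.
Split into bytes (most-significant first): F2 18 3F 80 01 82 62 A9.
Big-endian: lowest address holds the most-significant byte.
So the memory order matches the most-significant-first order: F2 18 3F 80 01 82 62 A9.

F2 18 3F 80 01 82 62 A9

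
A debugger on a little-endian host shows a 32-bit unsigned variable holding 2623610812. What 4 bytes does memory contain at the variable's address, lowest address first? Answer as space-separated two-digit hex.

BC 1F 61 9C

2623610812 in hexadecimal, padded to 32 bits, is 0x9C611FBC.
Split into bytes (most-significant first): 9C 61 1F BC.
Little-endian stores the least-significant byte at the lowest address.
So at ascending addresses the bytes are BC 1F 61 9C.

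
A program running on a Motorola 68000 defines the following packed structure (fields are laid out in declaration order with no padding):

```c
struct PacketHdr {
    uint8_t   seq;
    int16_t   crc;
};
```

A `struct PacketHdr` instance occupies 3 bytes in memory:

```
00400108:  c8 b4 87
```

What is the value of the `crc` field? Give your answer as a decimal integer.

-19321

`crc` follows `seq` (1 byte), so it starts at byte offset 1 and occupies 2 bytes.
Bytes at offsets 1..2: B4 87.
Big-endian stores the most-significant byte at the lowest address.
The bytes are already most-significant first: 0xB487.
Top bit is set, so as a signed 16-bit value this is 0xB487 − 2^16 = -19321.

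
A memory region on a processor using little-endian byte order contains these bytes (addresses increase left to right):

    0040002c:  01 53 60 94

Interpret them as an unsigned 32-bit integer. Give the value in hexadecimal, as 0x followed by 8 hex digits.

0x94605301

In little-endian order the low byte comes first in memory.
Reassemble most-significant byte first: 94 60 53 01 → 0x94605301.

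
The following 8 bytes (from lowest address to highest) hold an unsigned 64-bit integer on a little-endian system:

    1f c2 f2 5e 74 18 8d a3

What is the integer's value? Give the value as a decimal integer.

11785102687986696735

Little-endian: lowest address holds the least-significant byte.
Reassemble most-significant byte first: A3 8D 18 74 5E F2 C2 1F → 0xA38D18745EF2C21F.
0xA38D18745EF2C21F = 11785102687986696735.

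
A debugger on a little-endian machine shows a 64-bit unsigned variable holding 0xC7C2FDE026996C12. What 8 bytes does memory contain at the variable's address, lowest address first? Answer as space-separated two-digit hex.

12 6C 99 26 E0 FD C2 C7

Split into bytes (most-significant first): C7 C2 FD E0 26 99 6C 12.
In little-endian order the low byte comes first in memory.
So at ascending addresses the bytes are 12 6C 99 26 E0 FD C2 C7.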